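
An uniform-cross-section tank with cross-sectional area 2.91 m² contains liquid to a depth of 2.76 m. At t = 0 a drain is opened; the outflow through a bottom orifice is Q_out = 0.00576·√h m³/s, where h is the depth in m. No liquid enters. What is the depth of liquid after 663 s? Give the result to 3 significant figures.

A dh/dt = −Q_out = −0.00576 √h.
This is separable: 2 d(√h)/dt = −0.00576/A, so √h = √h₀ − (0.00576/(2A)) t.
√h = √2.76 − 0.00576·663/(2·2.91) = 1.6613 − 0.65616 = 1.0052.
h = 1.0052² = 1.0103 m.

1.01 m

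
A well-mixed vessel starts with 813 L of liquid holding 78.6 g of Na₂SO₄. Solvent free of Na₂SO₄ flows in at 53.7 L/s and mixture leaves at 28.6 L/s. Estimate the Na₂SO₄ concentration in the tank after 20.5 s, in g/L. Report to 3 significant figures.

0.0339 g/L

Let m(t) be the amount of Na₂SO₄. Volume: V(t) = V₀ + (Q_in − Q_out) t = 813 + 25.100 t; V(20.5) = 1327.6 L.
Species balance (pure solvent in): dm/dt = −Q_out · m/V(t).
dm/m = −Q_out dt/(V₀ + 25.100 t); integrating gives ln(m/m₀) = −(Q_out/(Q_in−Q_out)) ln(V/V₀).
m = m₀ (V₀/V)^(Q_out/(Q_in−Q_out)) = 78.6 × (813/1327.6)^(1.1394) = 44.954 g.
C = m/V = 44.954/1327.6 = 0.033862 g/L.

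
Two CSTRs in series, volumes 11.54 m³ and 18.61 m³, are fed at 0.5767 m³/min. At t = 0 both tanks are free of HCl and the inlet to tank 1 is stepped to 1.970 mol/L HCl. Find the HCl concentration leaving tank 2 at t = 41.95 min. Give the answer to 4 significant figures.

0.9519 mol/L

Each tank obeys Vᵢ dCᵢ/dt = Q(Cᵢ₋₁ − Cᵢ), so τᵢ = Vᵢ/Q.
τ₁ = 11.54/0.5767 = 20.0104 min; τ₂ = 18.61/0.5767 = 32.2698 min.
Tank 1: C₁ = C_in(1 − e^(−t/τ₁)). Tank 2 (τ₁ ≠ τ₂): C₂ = C_in[1 − (τ₁ e^(−t/τ₁) − τ₂ e^(−t/τ₂))/(τ₁ − τ₂)].
At t = 41.95: e^(−t/τ₁) = 0.122897, e^(−t/τ₂) = 0.272538.
C₂ = 1.970·[1 − (20.0104·0.122897 − 32.2698·0.272538)/(-12.2594)] = 1.970·0.483210 = 0.951924 mol/L.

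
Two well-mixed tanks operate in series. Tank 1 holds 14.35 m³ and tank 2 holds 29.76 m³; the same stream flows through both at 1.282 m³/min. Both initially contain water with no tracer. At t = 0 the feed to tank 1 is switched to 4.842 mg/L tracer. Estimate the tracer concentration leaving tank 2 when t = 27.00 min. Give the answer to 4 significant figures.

Each tank obeys Vᵢ dCᵢ/dt = Q(Cᵢ₋₁ − Cᵢ), so τᵢ = Vᵢ/Q.
τ₁ = 14.35/1.282 = 11.1934 min; τ₂ = 29.76/1.282 = 23.2137 min.
Tank 1: C₁ = C_in(1 − e^(−t/τ₁)). Tank 2 (τ₁ ≠ τ₂): C₂ = C_in[1 − (τ₁ e^(−t/τ₁) − τ₂ e^(−t/τ₂))/(τ₁ − τ₂)].
At t = 27.00: e^(−t/τ₁) = 0.0896246, e^(−t/τ₂) = 0.312514.
C₂ = 4.842·[1 − (11.1934·0.0896246 − 23.2137·0.312514)/(-12.0203)] = 4.842·0.479928 = 2.32381 mg/L.

2.324 mg/L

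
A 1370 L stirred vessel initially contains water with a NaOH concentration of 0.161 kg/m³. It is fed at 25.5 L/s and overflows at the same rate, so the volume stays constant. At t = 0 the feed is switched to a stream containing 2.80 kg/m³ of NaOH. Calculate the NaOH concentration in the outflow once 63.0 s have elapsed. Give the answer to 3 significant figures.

1.98 kg/m³

Accumulation = in − out for the solute gives V dC/dt = Q(C_in − C).
So dC/dt = (C_in − C)/τ with τ = V/Q = 1370/25.5 = 53.725 s.
Integrating: C(t) = C_in + (C₀ − C_in) e^(−t/τ).
C(63.0) = 2.80 + (0.161 − 2.80)·e^(−63.0/53.725) = 2.80 + (-2.6390)·0.30955 = 1.9831 kg/m³.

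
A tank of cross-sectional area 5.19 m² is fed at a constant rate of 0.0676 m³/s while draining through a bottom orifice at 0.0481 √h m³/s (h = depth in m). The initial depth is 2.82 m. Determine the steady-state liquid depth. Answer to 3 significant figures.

Unsteady balance on liquid volume: A dh/dt = Q_in − 0.0481 √h. At steady state dh/dt = 0:
Q_in = 0.0481 √h_ss ⇒ √h_ss = 0.0676/0.0481 = 1.4054.
h_ss = 1.4054² = 1.9752 m. (Since h₀ = 2.82 m > h_ss, the level will fall toward this value.)

1.98 m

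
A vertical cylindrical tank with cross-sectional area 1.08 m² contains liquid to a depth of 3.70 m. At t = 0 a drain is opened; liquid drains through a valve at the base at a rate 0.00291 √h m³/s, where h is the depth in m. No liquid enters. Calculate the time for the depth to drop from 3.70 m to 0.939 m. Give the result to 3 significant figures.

709 s

A dh/dt = −Q_out = −0.00291 √h.
This is separable: 2 d(√h)/dt = −0.00291/A, so √h = √h₀ − (0.00291/(2A)) t.
t = 2A(√h₀ − √h)/0.00291 = 2·1.08·(√3.70 − √0.939)/0.00291
  = 2.1600 × (1.9235 − 0.96902) / 0.00291 = 708.51 s.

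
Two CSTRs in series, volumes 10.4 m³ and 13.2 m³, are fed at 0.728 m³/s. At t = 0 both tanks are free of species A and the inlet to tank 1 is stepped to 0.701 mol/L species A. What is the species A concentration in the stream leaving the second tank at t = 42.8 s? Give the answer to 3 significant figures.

0.519 mol/L

Each tank obeys Vᵢ dCᵢ/dt = Q(Cᵢ₋₁ − Cᵢ), so τᵢ = Vᵢ/Q.
τ₁ = 10.4/0.728 = 14.286 s; τ₂ = 13.2/0.728 = 18.132 s.
Tank 1: C₁ = C_in(1 − e^(−t/τ₁)). Tank 2 (τ₁ ≠ τ₂): C₂ = C_in[1 − (τ₁ e^(−t/τ₁) − τ₂ e^(−t/τ₂))/(τ₁ − τ₂)].
At t = 42.8: e^(−t/τ₁) = 0.049987, e^(−t/τ₂) = 0.094374.
C₂ = 0.701·[1 − (14.286·0.049987 − 18.132·0.094374)/(-3.8462)] = 0.701·0.74076 = 0.51927 mol/L.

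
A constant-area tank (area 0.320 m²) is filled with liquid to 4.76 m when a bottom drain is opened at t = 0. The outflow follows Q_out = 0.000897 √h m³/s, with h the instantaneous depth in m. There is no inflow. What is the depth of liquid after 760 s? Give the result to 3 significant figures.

1.25 m

Volume balance on the tank: A dh/dt = −0.000897 √h.
This is separable: 2 d(√h)/dt = −0.000897/A, so √h = √h₀ − (0.000897/(2A)) t.
√h = √4.76 − 0.000897·760/(2·0.320) = 2.1817 − 1.0652 = 1.1166.
h = 1.1166² = 1.2467 m.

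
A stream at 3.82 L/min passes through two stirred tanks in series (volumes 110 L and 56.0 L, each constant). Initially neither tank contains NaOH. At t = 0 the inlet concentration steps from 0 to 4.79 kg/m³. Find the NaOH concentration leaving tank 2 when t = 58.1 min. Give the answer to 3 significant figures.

Species balance on tank i: dCᵢ/dt = (Cᵢ₋₁ − Cᵢ)/τᵢ with τᵢ = Vᵢ/Q.
τ₁ = 110/3.82 = 28.796 min; τ₂ = 56.0/3.82 = 14.660 min.
Tank 1: C₁ = C_in(1 − e^(−t/τ₁)). Tank 2 (τ₁ ≠ τ₂): C₂ = C_in[1 − (τ₁ e^(−t/τ₁) − τ₂ e^(−t/τ₂))/(τ₁ − τ₂)].
At t = 58.1: e^(−t/τ₁) = 0.13297, e^(−t/τ₂) = 0.019001.
C₂ = 4.79·[1 − (28.796·0.13297 − 14.660·0.019001)/(14.136)] = 4.79·0.74885 = 3.5870 kg/m³.

3.59 kg/m³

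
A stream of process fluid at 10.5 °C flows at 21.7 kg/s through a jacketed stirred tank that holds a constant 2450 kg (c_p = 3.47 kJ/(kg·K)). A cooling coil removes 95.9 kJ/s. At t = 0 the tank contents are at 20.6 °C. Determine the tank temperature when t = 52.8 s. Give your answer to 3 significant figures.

16.4 °C

First-law balance (no shaft work): M c_p dT/dt = ṁ c_p (T_in − T) − 95.9.
Rearrange: dT/dt = (T_ss − T)/τ with τ = M/ṁ = 112.90 s and T_ss = T_in − Q̇/(ṁ c_p) = 9.2264 °C.
Solution: T(t) = T_ss + (T₀ − T_ss) e^(−t/τ).
T(52.8) = 9.2264 + (11.374)·e^(−52.8/112.90) = 9.2264 + (11.374)·0.62647 = 16.352 °C.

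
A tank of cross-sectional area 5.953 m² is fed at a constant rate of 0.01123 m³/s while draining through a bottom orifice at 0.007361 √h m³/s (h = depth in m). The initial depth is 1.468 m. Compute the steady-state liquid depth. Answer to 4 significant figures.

Mass balance (ρ constant): A dh/dt = Q_in − 0.007361 √h. At steady state dh/dt = 0:
Q_in = 0.007361 √h_ss ⇒ √h_ss = 0.01123/0.007361 = 1.52561.
h_ss = 1.52561² = 2.32748 m. (Since h₀ = 1.468 m < h_ss, the level will rise toward this value.)

2.327 m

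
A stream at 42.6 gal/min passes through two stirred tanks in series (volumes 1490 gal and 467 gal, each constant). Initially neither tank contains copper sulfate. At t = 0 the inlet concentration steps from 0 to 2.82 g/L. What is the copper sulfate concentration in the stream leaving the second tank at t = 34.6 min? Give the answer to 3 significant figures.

1.35 g/L

Time constants: τᵢ = Vᵢ/Q for each well-mixed tank.
τ₁ = 1490/42.6 = 34.977 min; τ₂ = 467/42.6 = 10.962 min.
Tank 1: C₁ = C_in(1 − e^(−t/τ₁)). Tank 2 (τ₁ ≠ τ₂): C₂ = C_in[1 − (τ₁ e^(−t/τ₁) − τ₂ e^(−t/τ₂))/(τ₁ − τ₂)].
At t = 34.6: e^(−t/τ₁) = 0.37186, e^(−t/τ₂) = 0.042586.
C₂ = 2.82·[1 − (34.977·0.37186 − 10.962·0.042586)/(24.014)] = 2.82·0.47782 = 1.3475 g/L.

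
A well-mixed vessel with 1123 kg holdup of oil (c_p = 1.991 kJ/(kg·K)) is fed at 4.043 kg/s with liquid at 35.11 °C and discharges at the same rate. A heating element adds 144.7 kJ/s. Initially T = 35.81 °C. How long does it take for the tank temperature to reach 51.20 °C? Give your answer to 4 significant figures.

615.2 s

Unsteady energy balance on the tank contents: M c_p dT/dt = ṁ c_p (T_in − T) + 144.7.
τ = M/ṁ = 277.764 s; T_ss = T_in + Q̇/(ṁ c_p) = 53.0860 °C.
T(t) = T_ss + (T₀ − T_ss) e^(−t/τ). Set T = 51.20:
e^(−t/τ) = (51.20 − 53.0860)/(35.81 − 53.0860) = 0.109170
t = −277.764 · ln(0.109170) = 615.206 s.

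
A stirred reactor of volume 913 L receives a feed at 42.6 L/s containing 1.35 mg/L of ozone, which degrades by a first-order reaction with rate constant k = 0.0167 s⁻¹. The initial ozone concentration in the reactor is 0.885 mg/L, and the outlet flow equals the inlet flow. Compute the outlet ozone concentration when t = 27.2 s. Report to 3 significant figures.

V dC/dt = Q(C_in − C) − k V C.
This is linear with rate a = Q/V + k = 0.063359 s⁻¹.
C_ss = Q C_in/(Q + kV) = 0.99417 mg/L; C(t) = C_ss + (C₀ − C_ss) e^(−a t).
C(27.2) = 0.99417 + (-0.10917)·e^(−0.063359·27.2) = 0.99417 + (-0.10917)·0.17846 = 0.97469 mg/L.

0.975 mg/L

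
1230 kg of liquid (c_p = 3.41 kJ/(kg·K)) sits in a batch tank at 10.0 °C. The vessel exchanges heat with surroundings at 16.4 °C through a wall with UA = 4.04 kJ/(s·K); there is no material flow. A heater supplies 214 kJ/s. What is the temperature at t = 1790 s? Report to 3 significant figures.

58.8 °C

First-law balance (no shaft work): M c_p dT/dt = −UA(T − T_amb) + Q̇.
dT/dt = (T_ss − T)/τ with T_ss = T_amb + Q̇/UA = 16.4 + 214/4.04 = 69.370 °C, τ = M c_p/UA = 1230·3.41/4.04 = 1038.2 s.
Integrating: T(t) = T_ss + (T₀ − T_ss) e^(−t/τ).
T(1790) = 69.370 + (-59.370)·0.17832 = 58.783 °C.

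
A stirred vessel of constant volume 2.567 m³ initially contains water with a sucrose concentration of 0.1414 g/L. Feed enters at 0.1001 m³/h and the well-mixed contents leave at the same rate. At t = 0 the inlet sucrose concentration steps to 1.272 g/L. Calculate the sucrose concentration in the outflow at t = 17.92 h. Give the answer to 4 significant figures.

Mass balance on the solute (V constant): V dC/dt = Q(C_in − C).
So dC/dt = (C_in − C)/τ with τ = V/Q = 2.567/0.1001 = 25.6444 h.
C approaches C_in exponentially: C(t) = C_in + (C₀ − C_in) e^(−t/τ).
C(17.92) = 1.272 + (0.1414 − 1.272)·e^(−17.92/25.6444) = 1.272 + (-1.13060)·0.497187 = 0.709880 g/L.

0.7099 g/L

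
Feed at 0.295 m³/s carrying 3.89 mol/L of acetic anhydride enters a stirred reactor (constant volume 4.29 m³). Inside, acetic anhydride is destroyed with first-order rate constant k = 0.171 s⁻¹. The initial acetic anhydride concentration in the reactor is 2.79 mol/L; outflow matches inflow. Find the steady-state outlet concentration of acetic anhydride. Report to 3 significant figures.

1.12 mol/L

Accumulation = in − out − consumed: V dC/dt = Q C_in − Q C − k V C.
Steady state (dC/dt = 0): C_ss = Q C_in/(Q + kV) = C_in/(1 + kV/Q).
C_ss = 0.295·3.89/(0.295 + 0.171·4.29) = 1.1476/1.0286 = 1.1157 mol/L.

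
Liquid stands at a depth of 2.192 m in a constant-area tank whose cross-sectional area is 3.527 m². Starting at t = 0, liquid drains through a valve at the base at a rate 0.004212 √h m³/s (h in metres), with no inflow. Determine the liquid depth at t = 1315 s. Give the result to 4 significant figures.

Unsteady balance on liquid volume: A dh/dt = −0.004212 √h.
∫ h^(−1/2) dh = −(0.004212/A) ∫ dt, giving 2√h = 2√h₀ − (0.004212/A) t.
√h = √2.192 − 0.004212·1315/(2·3.527) = 1.48054 − 0.785197 = 0.695343.
h = 0.695343² = 0.483502 m.

0.4835 m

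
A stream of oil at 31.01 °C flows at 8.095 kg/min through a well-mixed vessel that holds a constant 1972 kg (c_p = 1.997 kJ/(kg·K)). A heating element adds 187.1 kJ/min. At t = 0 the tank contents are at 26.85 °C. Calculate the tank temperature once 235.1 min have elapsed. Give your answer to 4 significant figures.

36.59 °C

M c_p dT/dt = ṁ c_p (T_in − T) + Q̇.
τ = M/ṁ = 243.607 min; T_ss = T_in + Q̇/(ṁ c_p) = 31.01 + 187.1/(8.095·1.997) = 42.5839 °C.
Integrating: T(t) = T_ss + (T₀ − T_ss) e^(−t/τ).
T(235.1) = 42.5839 + (-15.7339)·e^(−235.1/243.607) = 42.5839 + (-15.7339)·0.380953 = 36.5900 °C.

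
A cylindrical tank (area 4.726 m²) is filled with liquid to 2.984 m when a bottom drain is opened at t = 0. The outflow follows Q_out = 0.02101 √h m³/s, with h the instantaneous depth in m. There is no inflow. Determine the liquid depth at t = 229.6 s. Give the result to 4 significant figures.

1.481 m

A dh/dt = −Q_out = −0.02101 √h.
Separate and integrate: 2(√h − √h₀) = −(0.02101/A) t.
√h = √2.984 − 0.02101·229.6/(2·4.726) = 1.72743 − 0.510357 = 1.21707.
h = 1.21707² = 1.48126 m.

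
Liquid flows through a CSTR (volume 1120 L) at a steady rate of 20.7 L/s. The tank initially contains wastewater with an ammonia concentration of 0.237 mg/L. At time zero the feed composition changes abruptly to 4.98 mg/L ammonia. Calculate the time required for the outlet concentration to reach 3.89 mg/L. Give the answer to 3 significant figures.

79.6 s

Species balance on the tank: V dC/dt = Q(C_in − C), so τ = V/Q = 54.106 s.
C(t) = C_in + (C₀ − C_in) e^(−t/τ). Set C = 3.89 and solve for t:
e^(−t/τ) = (C − C_in)/(C₀ − C_in) = (3.89 − 4.98)/(0.237 − 4.98) = 0.22981
t = −τ ln(…) = 54.106 × 1.4705 = 79.563 s.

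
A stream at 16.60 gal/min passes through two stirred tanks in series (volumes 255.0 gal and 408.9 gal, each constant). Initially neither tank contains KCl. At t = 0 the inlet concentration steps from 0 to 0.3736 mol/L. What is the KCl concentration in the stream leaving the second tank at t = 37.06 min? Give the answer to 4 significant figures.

0.2086 mol/L

Species balance on tank i: dCᵢ/dt = (Cᵢ₋₁ − Cᵢ)/τᵢ with τᵢ = Vᵢ/Q.
τ₁ = 255.0/16.60 = 15.3614 min; τ₂ = 408.9/16.60 = 24.6325 min.
Solving the cascade with C₁(0)=C₂(0)=0 gives C₂(t) = C_in[1 − (τ₁ e^(−t/τ₁) − τ₂ e^(−t/τ₂))/(τ₁ − τ₂)].
At t = 37.06: e^(−t/τ₁) = 0.0895881, e^(−t/τ₂) = 0.222125.
C₂ = 0.3736·[1 − (15.3614·0.0895881 − 24.6325·0.222125)/(-9.27108)] = 0.3736·0.558272 = 0.208570 mol/L.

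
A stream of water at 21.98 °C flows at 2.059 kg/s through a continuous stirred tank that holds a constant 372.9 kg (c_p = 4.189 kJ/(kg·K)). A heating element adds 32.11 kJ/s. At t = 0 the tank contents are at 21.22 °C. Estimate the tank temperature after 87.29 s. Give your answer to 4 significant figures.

M c_p dT/dt = ṁ c_p (T_in − T) + Q̇.
Rearrange: dT/dt = (T_ss − T)/τ with τ = M/ṁ = 181.107 s and T_ss = T_in + Q̇/(ṁ c_p) = 25.7028 °C.
This is linear first-order; T(t) = T_ss + (T₀ − T_ss) e^(−t/τ).
T(87.29) = 25.7028 + (-4.48283)·e^(−87.29/181.107) = 25.7028 + (-4.48283)·0.617560 = 22.9344 °C.

22.93 °C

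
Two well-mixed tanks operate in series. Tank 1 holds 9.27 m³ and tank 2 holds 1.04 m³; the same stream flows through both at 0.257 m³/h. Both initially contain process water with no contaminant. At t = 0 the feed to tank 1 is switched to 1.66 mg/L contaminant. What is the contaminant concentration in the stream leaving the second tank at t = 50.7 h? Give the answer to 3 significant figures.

1.20 mg/L

Each tank obeys Vᵢ dCᵢ/dt = Q(Cᵢ₋₁ − Cᵢ), so τᵢ = Vᵢ/Q.
τ₁ = 9.27/0.257 = 36.070 h; τ₂ = 1.04/0.257 = 4.0467 h.
Solving the cascade with C₁(0)=C₂(0)=0 gives C₂(t) = C_in[1 − (τ₁ e^(−t/τ₁) − τ₂ e^(−t/τ₂))/(τ₁ − τ₂)].
At t = 50.7: e^(−t/τ₁) = 0.24522, e^(−t/τ₂) = 3.6210e-06.
C₂ = 1.66·[1 − (36.070·0.24522 − 4.0467·3.6210e-06)/(32.023)] = 1.66·0.72379 = 1.2015 mg/L.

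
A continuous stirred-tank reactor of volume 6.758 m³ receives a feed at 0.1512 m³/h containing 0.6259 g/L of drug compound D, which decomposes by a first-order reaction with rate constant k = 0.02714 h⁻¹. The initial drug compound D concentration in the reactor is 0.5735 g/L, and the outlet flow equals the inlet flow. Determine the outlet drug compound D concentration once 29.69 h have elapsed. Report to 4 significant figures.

0.3497 g/L

V dC/dt = Q(C_in − C) − k V C.
dC/dt = (Q/V) C_in − (Q/V + k) C; effective rate a = Q/V + k = 0.0223735 + 0.02714 = 0.0495135 h⁻¹.
C_ss = Q C_in/(Q + kV) = 0.282823 g/L; C(t) = C_ss + (C₀ − C_ss) e^(−a t).
C(29.69) = 0.282823 + (0.290677)·e^(−0.0495135·29.69) = 0.282823 + (0.290677)·0.229913 = 0.349654 g/L.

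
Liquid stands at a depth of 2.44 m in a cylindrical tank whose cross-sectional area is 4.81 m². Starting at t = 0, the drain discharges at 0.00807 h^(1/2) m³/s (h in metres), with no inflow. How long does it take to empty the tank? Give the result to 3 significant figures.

With no inflow, A dh/dt = −0.00807 √h.
Separate and integrate: 2(√h − √h₀) = −(0.00807/A) t.
Tank is empty when √h = 0: t_empty = 2A√h₀/0.00807.
t_empty = 2·4.81·√2.44/0.00807 = 9.6200·1.5620/0.00807 = 1862.1 s.

1860 s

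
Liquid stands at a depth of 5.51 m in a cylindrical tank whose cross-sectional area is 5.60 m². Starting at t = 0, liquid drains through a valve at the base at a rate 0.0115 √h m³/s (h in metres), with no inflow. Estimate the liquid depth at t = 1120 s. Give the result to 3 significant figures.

With no inflow, A dh/dt = −0.0115 √h.
∫ h^(−1/2) dh = −(0.0115/A) ∫ dt, giving 2√h = 2√h₀ − (0.0115/A) t.
√h = √5.51 − 0.0115·1120/(2·5.60) = 2.3473 − 1.1500 = 1.1973.
h = 1.1973² = 1.4336 m.

1.43 m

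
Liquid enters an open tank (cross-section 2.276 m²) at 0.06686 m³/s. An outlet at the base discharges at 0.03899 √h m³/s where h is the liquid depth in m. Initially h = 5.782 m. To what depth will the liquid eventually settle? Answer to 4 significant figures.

A dh/dt = Q_in − 0.03899 √h. Steady state requires inflow = outflow:
Q_in = 0.03899 √h_ss ⇒ √h_ss = 0.06686/0.03899 = 1.71480.
h_ss = 1.71480² = 2.94053 m. (Since h₀ = 5.782 m > h_ss, the level will fall toward this value.)

2.941 m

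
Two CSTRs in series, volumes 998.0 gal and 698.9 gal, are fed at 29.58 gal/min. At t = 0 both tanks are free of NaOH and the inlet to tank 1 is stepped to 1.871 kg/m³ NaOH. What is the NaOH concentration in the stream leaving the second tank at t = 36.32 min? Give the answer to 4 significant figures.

Time constants: τᵢ = Vᵢ/Q for each well-mixed tank.
τ₁ = 998.0/29.58 = 33.7390 min; τ₂ = 698.9/29.58 = 23.6275 min.
Tank 1: C₁ = C_in(1 − e^(−t/τ₁)). Tank 2 (τ₁ ≠ τ₂): C₂ = C_in[1 − (τ₁ e^(−t/τ₁) − τ₂ e^(−t/τ₂))/(τ₁ − τ₂)].
At t = 36.32: e^(−t/τ₁) = 0.340787, e^(−t/τ₂) = 0.214983.
C₂ = 1.871·[1 − (33.7390·0.340787 − 23.6275·0.214983)/(10.1116)] = 1.871·0.365251 = 0.683386 kg/m³.

0.6834 kg/m³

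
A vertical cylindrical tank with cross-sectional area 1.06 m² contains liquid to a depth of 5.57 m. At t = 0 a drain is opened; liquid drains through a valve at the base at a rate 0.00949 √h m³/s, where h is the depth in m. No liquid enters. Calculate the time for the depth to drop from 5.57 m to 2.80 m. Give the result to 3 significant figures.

Volume balance on the tank: A dh/dt = −0.00949 √h.
Separate and integrate: 2(√h − √h₀) = −(0.00949/A) t.
t = 2A(√h₀ − √h)/0.00949 = 2·1.06·(√5.57 − √2.80)/0.00949
  = 2.1200 × (2.3601 − 1.6733) / 0.00949 = 153.42 s.

153 s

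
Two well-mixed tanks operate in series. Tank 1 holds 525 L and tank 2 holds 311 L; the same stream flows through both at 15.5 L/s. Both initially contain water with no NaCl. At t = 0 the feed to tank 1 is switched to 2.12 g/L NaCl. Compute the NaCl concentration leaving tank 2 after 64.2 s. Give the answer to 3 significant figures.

Species balance on tank i: dCᵢ/dt = (Cᵢ₋₁ − Cᵢ)/τᵢ with τᵢ = Vᵢ/Q.
τ₁ = 525/15.5 = 33.871 s; τ₂ = 311/15.5 = 20.065 s.
Solving the cascade with C₁(0)=C₂(0)=0 gives C₂(t) = C_in[1 − (τ₁ e^(−t/τ₁) − τ₂ e^(−t/τ₂))/(τ₁ − τ₂)].
At t = 64.2: e^(−t/τ₁) = 0.15025, e^(−t/τ₂) = 0.040775.
C₂ = 2.12·[1 − (33.871·0.15025 − 20.065·0.040775)/(13.806)] = 2.12·0.69064 = 1.4642 g/L.

1.46 g/L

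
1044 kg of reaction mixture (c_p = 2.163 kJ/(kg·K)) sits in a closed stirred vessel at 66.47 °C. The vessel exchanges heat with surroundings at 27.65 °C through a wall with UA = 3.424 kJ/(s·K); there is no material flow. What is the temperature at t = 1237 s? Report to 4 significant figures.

33.60 °C

Lumped-capacitance energy balance: M c_p dT/dt = UA(T_amb − T).
dT/dt = (T_ss − T)/τ with T_ss = T_amb = 27.6500 °C, τ = M c_p/UA = 1044·2.163/3.424 = 659.513 s.
Solution: T(t) = T_ss + (T₀ − T_ss) e^(−t/τ).
T(1237) = 27.6500 + (38.8200)·0.153259 = 33.5995 °C.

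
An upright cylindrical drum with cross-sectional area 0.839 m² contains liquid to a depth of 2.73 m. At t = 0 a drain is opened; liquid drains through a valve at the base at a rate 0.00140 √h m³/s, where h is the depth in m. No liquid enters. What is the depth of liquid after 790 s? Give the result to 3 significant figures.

0.986 m

A dh/dt = −Q_out = −0.00140 √h.
Separate and integrate: 2(√h − √h₀) = −(0.00140/A) t.
√h = √2.73 − 0.00140·790/(2·0.839) = 1.6523 − 0.65912 = 0.99315.
h = 0.99315² = 0.98635 m.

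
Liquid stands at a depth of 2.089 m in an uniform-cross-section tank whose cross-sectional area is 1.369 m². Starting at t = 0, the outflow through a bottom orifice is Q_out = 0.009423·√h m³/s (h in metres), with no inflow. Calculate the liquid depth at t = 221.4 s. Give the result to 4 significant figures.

With no inflow, A dh/dt = −0.009423 √h.
Separate and integrate: 2(√h − √h₀) = −(0.009423/A) t.
√h = √2.089 − 0.009423·221.4/(2·1.369) = 1.44534 − 0.761962 = 0.683375.
h = 0.683375² = 0.467002 m.

0.4670 m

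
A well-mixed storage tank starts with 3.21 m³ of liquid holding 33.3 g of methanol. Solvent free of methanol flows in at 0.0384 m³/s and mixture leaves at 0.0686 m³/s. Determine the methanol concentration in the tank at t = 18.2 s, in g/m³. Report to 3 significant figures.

8.17 g/m³

Let m(t) be the amount of methanol. Volume: V(t) = V₀ + (Q_in − Q_out) t = 3.21 − 0.030200 t; V(18.2) = 2.6604 m³.
Species balance (pure solvent in): dm/dt = −Q_out · m/V(t).
dm/m = −Q_out dt/(V₀ − 0.030200 t); integrating gives ln(m/m₀) = −(Q_out/(Q_in−Q_out)) ln(V/V₀).
m = m₀ (V₀/V)^(Q_out/(Q_in−Q_out)) = 33.3 × (3.21/2.6604)^(-2.2715) = 21.735 g.
C = m/V = 21.735/2.6604 = 8.1701 g/m³.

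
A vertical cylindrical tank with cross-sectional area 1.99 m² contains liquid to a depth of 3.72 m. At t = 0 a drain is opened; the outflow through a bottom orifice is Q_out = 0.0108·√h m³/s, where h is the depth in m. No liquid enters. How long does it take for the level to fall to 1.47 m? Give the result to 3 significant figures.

264 s

Unsteady balance on liquid volume: A dh/dt = −0.0108 √h.
This is separable: 2 d(√h)/dt = −0.0108/A, so √h = √h₀ − (0.0108/(2A)) t.
t = 2A(√h₀ − √h)/0.0108 = 2·1.99·(√3.72 − √1.47)/0.0108
  = 3.9800 × (1.9287 − 1.2124) / 0.0108 = 263.97 s.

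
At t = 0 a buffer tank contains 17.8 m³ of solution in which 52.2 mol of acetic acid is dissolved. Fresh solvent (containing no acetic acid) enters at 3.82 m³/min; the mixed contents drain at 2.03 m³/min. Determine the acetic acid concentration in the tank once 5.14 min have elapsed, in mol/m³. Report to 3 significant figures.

Let m(t) be the amount of acetic acid. Volume: V(t) = V₀ + (Q_in − Q_out) t = 17.8 + 1.7900 t; V(5.14) = 27.001 m³.
Species balance (pure solvent in): dm/dt = −Q_out · m/V(t).
Separate: dm/m = −Q_out dt/V(t) ⇒ ln(m/m₀) = −(Q_out/(Q_in−Q_out)) ln(V/V₀).
m = m₀ (V₀/V)^(Q_out/(Q_in−Q_out)) = 52.2 × (17.8/27.001)^(1.1341) = 32.543 mol.
C = m/V = 32.543/27.001 = 1.2053 mol/m³.

1.21 mol/m³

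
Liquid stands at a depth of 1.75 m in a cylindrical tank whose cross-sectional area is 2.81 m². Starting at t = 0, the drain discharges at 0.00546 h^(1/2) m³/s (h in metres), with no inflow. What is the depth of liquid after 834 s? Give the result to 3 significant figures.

0.263 m

Mass balance (ρ constant): A dh/dt = −0.00546 √h.
Separate and integrate: 2(√h − √h₀) = −(0.00546/A) t.
√h = √1.75 − 0.00546·834/(2·2.81) = 1.3229 − 0.81026 = 0.51262.
h = 0.51262² = 0.26278 m.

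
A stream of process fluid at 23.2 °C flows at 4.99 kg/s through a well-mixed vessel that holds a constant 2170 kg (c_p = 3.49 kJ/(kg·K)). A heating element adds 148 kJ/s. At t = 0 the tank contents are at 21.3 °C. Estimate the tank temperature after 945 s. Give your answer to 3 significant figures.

30.5 °C

Energy balance: M c_p dT/dt = ṁ c_p (T_in − T) + 148.
Rearrange: dT/dt = (T_ss − T)/τ with τ = M/ṁ = 434.87 s and T_ss = T_in + Q̇/(ṁ c_p) = 31.698 °C.
This is linear first-order; T(t) = T_ss + (T₀ − T_ss) e^(−t/τ).
T(945) = 31.698 + (-10.398)·e^(−945/434.87) = 31.698 + (-10.398)·0.11383 = 30.515 °C.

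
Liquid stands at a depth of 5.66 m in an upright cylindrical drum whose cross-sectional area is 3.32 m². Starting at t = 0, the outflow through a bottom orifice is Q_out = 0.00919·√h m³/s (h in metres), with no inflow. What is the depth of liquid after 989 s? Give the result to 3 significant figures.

With no inflow, A dh/dt = −0.00919 √h.
This is separable: 2 d(√h)/dt = −0.00919/A, so √h = √h₀ − (0.00919/(2A)) t.
√h = √5.66 − 0.00919·989/(2·3.32) = 2.3791 − 1.3688 = 1.0103.
h = 1.0103² = 1.0206 m.

1.02 m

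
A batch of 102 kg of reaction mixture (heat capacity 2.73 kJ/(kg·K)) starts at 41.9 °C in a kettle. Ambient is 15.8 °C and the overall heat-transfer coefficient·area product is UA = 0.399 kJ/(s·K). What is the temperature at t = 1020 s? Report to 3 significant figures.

21.9 °C

Heat balance on the well-mixed liquid: M c_p dT/dt = −UA(T − T_amb).
dT/dt = (T_ss − T)/τ with T_ss = T_amb = 15.800 °C, τ = M c_p/UA = 102·2.73/0.399 = 697.89 s.
This is linear first-order; T(t) = T_ss + (T₀ − T_ss) e^(−t/τ).
T(1020) = 15.800 + (26.100)·0.23188 = 21.852 °C.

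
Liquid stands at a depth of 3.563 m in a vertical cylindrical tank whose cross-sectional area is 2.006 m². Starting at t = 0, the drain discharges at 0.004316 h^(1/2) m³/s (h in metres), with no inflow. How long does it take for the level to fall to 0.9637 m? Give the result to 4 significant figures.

Accumulation of liquid (constant cross-section A): A dh/dt = −0.004316 √h.
This is separable: 2 d(√h)/dt = −0.004316/A, so √h = √h₀ − (0.004316/(2A)) t.
t = 2A(√h₀ − √h)/0.004316 = 2·2.006·(√3.563 − √0.9637)/0.004316
  = 4.01200 × (1.88759 − 0.981682) / 0.004316 = 842.101 s.

842.1 s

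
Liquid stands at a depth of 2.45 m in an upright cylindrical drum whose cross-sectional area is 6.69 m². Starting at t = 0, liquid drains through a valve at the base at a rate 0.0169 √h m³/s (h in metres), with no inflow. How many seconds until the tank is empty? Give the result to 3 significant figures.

1240 s

With no inflow, A dh/dt = −0.0169 √h.
∫ h^(−1/2) dh = −(0.0169/A) ∫ dt, giving 2√h = 2√h₀ − (0.0169/A) t.
Set h = 0: 2√h₀ = (0.0169/A) t_empty ⇒ t_empty = 2A√h₀/0.0169.
t_empty = 2·6.69·√2.45/0.0169 = 13.380·1.5652/0.0169 = 1239.2 s.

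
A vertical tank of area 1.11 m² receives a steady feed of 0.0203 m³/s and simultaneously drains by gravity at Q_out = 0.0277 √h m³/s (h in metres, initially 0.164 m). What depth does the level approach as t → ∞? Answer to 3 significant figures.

A dh/dt = Q_in − 0.0277 √h. Steady state requires inflow = outflow:
Q_in = 0.0277 √h_ss ⇒ √h_ss = 0.0203/0.0277 = 0.73285.
h_ss = 0.73285² = 0.53707 m. (Since h₀ = 0.164 m < h_ss, the level will rise toward this value.)

0.537 m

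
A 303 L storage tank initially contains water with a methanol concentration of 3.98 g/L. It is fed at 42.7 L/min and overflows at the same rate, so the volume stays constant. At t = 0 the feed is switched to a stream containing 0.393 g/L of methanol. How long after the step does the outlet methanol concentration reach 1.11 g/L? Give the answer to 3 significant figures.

11.4 min

Accumulation = in − out for the solute gives V dC/dt = Q(C_in − C), so τ = V/Q = 7.0960 min.
C(t) = C_in + (C₀ − C_in) e^(−t/τ). Set C = 1.11 and solve for t:
e^(−t/τ) = (C − C_in)/(C₀ − C_in) = (1.11 − 0.393)/(3.98 − 0.393) = 0.19989
t = −τ ln(…) = 7.0960 × 1.6100 = 11.425 min.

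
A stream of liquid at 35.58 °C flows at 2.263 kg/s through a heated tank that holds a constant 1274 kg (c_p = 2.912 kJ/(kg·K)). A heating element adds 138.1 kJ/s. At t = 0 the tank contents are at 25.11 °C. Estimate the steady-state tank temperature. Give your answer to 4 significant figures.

M c_p dT/dt = ṁ c_p (T_in − T) + Q̇.
At steady state dT/dt = 0 ⇒ T_ss = T_in + Q̇/(ṁ c_p) = 35.58 + 138.1/(2.263·2.912) = 56.5365 °C.

56.54 °C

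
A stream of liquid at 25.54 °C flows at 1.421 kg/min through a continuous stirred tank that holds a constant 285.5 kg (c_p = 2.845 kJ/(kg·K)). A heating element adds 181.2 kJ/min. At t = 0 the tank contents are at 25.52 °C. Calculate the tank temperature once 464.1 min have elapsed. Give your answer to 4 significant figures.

65.91 °C

Unsteady energy balance on the tank contents: M c_p dT/dt = ṁ c_p (T_in − T) + 181.2.
τ = M/ṁ = 200.915 min; T_ss = T_in + Q̇/(ṁ c_p) = 25.54 + 181.2/(1.421·2.845) = 70.3610 °C.
This is linear first-order; T(t) = T_ss + (T₀ − T_ss) e^(−t/τ).
T(464.1) = 70.3610 + (-44.8410)·e^(−464.1/200.915) = 70.3610 + (-44.8410)·0.0992678 = 65.9098 °C.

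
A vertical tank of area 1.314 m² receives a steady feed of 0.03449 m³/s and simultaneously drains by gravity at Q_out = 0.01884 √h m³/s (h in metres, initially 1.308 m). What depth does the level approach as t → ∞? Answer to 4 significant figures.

Unsteady balance on liquid volume: A dh/dt = Q_in − 0.01884 √h. At steady state dh/dt = 0:
Q_in = 0.01884 √h_ss ⇒ √h_ss = 0.03449/0.01884 = 1.83068.
h_ss = 1.83068² = 3.35139 m. (Since h₀ = 1.308 m < h_ss, the level will rise toward this value.)

3.351 m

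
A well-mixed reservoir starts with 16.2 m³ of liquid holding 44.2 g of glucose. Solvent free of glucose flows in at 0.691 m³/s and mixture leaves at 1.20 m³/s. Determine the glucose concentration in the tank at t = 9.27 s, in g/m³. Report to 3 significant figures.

Total volume: dV/dt = Q_in − Q_out = -0.50900 m³/s, so V(t) = 16.2 − 0.50900 t and V(9.27) = 11.482 m³.
No glucose enters, so dm/dt = −Q_out · (m/V).
Separate: dm/m = −Q_out dt/V(t) ⇒ ln(m/m₀) = −(Q_out/(Q_in−Q_out)) ln(V/V₀).
m = m₀ (V₀/V)^(Q_out/(Q_in−Q_out)) = 44.2 × (16.2/11.482)^(-2.3576) = 19.631 g.
C = m/V = 19.631/11.482 = 1.7098 g/m³.

1.71 g/m³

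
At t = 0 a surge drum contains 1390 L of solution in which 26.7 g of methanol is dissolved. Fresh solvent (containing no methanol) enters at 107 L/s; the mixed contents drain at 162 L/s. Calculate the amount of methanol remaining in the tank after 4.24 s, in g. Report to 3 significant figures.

15.5 g

Total volume: dV/dt = Q_in − Q_out = -55.000 L/s, so V(t) = 1390 − 55.000 t and V(4.24) = 1156.8 L.
Species balance (pure solvent in): dm/dt = −Q_out · m/V(t).
dm/m = −Q_out dt/(V₀ − 55.000 t); integrating gives ln(m/m₀) = −(Q_out/(Q_in−Q_out)) ln(V/V₀).
m = m₀ (V₀/V)^(Q_out/(Q_in−Q_out)) = 26.7 × (1390/1156.8)^(-2.9455) = 15.545 g.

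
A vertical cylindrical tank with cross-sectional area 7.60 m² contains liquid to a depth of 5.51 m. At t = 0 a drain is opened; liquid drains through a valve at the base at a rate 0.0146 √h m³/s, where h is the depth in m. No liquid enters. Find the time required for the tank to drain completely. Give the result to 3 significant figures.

With no inflow, A dh/dt = −0.0146 √h.
This is separable: 2 d(√h)/dt = −0.0146/A, so √h = √h₀ − (0.0146/(2A)) t.
Tank is empty when √h = 0: t_empty = 2A√h₀/0.0146.
t_empty = 2·7.60·√5.51/0.0146 = 15.200·2.3473/0.0146 = 2443.8 s.

2440 s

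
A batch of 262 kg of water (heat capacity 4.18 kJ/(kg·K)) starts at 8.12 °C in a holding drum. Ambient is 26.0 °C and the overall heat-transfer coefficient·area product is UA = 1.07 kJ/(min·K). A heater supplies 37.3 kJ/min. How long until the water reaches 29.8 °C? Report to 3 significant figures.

M c_p dT/dt = −UA(T − T_amb) + Q̇.
τ = M c_p/UA = 1023.5 min; T_ss = T_amb + Q̇/UA = 26.0 + 37.3/1.07 = 60.860 °C.
T(t) = T_ss + (T₀ − T_ss)e^(−t/τ); set T = 29.8:
t = −τ ln[(T − T_ss)/(T₀ − T_ss)] = −1023.5 · ln(0.58893) = 541.91 min.

542 min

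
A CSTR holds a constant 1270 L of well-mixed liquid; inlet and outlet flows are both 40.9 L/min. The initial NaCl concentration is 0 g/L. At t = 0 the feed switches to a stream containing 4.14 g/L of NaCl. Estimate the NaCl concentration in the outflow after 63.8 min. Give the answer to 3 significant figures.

Accumulation = in − out for the solute gives V dC/dt = Q(C_in − C).
Time constant τ = V/Q = 1270/40.9 = 31.051 min.
This is linear first-order; C(t) = C_in + (C₀ − C_in) e^(−t/τ).
C(63.8) = 4.14 + (0 − 4.14)·e^(−63.8/31.051) = 4.14 + (-4.1400)·0.12814 = 3.6095 g/L.

3.61 g/L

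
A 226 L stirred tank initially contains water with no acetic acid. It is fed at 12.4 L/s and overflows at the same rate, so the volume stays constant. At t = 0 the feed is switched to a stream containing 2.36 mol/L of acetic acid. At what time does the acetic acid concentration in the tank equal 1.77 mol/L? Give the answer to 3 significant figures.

25.3 s

Transient balance on the dissolved component: V dC/dt = Q(C_in − C), so τ = V/Q = 18.226 s.
C(t) = C_in + (C₀ − C_in) e^(−t/τ). Set C = 1.77 and solve for t:
e^(−t/τ) = (C − C_in)/(C₀ − C_in) = (1.77 − 2.36)/(0 − 2.36) = 0.25000
t = −τ ln(…) = 18.226 × 1.3863 = 25.266 s.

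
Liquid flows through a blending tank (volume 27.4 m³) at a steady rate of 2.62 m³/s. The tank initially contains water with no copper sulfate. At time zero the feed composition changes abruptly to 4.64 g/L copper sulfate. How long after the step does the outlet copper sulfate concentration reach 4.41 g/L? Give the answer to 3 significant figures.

Accumulation = in − out for the solute gives V dC/dt = Q(C_in − C), so τ = V/Q = 10.458 s.
C(t) = C_in + (C₀ − C_in) e^(−t/τ). Set C = 4.41 and solve for t:
e^(−t/τ) = (C − C_in)/(C₀ − C_in) = (4.41 − 4.64)/(0 − 4.64) = 0.049569
t = −τ ln(…) = 10.458 × 3.0044 = 31.420 s.

31.4 s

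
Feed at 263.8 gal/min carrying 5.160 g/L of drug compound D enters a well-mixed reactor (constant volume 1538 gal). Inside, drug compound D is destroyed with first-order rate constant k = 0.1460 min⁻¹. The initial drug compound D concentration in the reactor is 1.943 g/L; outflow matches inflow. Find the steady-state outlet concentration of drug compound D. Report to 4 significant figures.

2.787 g/L

Species balance: V dC/dt = Q C_in − Q C − k V C.
At steady state: 0 = Q C_in − (Q + kV) C_ss, so C_ss = Q C_in/(Q + kV).
C_ss = 263.8·5.160/(263.8 + 0.1460·1538) = 1361.21/488.348 = 2.78737 g/L.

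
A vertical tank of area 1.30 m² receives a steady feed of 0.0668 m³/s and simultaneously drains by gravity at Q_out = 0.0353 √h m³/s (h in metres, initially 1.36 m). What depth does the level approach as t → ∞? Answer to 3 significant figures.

A dh/dt = Q_in − 0.0353 √h. Steady state requires inflow = outflow:
Q_in = 0.0353 √h_ss ⇒ √h_ss = 0.0668/0.0353 = 1.8924.
h_ss = 1.8924² = 3.5810 m. (Since h₀ = 1.36 m < h_ss, the level will rise toward this value.)

3.58 m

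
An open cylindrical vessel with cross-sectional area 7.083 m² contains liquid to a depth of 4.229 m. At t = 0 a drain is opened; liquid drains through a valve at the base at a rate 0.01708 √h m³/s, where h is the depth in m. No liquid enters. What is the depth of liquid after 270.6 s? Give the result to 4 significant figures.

A dh/dt = −Q_out = −0.01708 √h.
Separate and integrate: 2(√h − √h₀) = −(0.01708/A) t.
√h = √4.229 − 0.01708·270.6/(2·7.083) = 2.05645 − 0.326263 = 1.73019.
h = 1.73019² = 2.99356 m.

2.994 m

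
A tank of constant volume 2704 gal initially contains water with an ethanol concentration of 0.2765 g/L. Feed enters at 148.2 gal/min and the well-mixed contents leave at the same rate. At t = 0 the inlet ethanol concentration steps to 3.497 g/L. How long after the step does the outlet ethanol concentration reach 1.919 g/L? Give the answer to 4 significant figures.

Transient balance on the dissolved component: V dC/dt = Q(C_in − C), so τ = V/Q = 18.2456 min.
C(t) = C_in + (C₀ − C_in) e^(−t/τ). Set C = 1.919 and solve for t:
e^(−t/τ) = (C − C_in)/(C₀ − C_in) = (1.919 − 3.497)/(0.2765 − 3.497) = 0.489986
t = −τ ln(…) = 18.2456 × 0.713378 = 13.0160 min.

13.02 min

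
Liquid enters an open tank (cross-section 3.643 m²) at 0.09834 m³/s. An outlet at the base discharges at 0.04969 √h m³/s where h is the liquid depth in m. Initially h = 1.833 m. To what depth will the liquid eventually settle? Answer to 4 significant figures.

A dh/dt = Q_in − 0.04969 √h. Steady state requires inflow = outflow:
Q_in = 0.04969 √h_ss ⇒ √h_ss = 0.09834/0.04969 = 1.97907.
h_ss = 1.97907² = 3.91672 m. (Since h₀ = 1.833 m < h_ss, the level will rise toward this value.)

3.917 m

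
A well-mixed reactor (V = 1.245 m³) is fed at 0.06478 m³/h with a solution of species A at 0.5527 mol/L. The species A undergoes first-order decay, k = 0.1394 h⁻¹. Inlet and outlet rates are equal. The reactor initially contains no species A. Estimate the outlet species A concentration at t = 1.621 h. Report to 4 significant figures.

0.04008 mol/L

Species balance: V dC/dt = Q C_in − Q C − k V C.
This is linear with rate a = Q/V + k = 0.191432 h⁻¹.
C_ss = Q C_in/(Q + kV) = 0.150226 mol/L; C(t) = C_ss + (C₀ − C_ss) e^(−a t).
C(1.621) = 0.150226 + (-0.150226)·e^(−0.191432·1.621) = 0.150226 + (-0.150226)·0.733219 = 0.0400776 mol/L.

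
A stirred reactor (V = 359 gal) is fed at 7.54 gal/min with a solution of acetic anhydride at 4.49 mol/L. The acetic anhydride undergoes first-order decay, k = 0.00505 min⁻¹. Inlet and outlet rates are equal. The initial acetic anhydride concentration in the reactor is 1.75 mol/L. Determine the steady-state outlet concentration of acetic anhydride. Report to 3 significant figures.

3.62 mol/L

V dC/dt = Q(C_in − C) − k V C.
At steady state: 0 = Q C_in − (Q + kV) C_ss, so C_ss = Q C_in/(Q + kV).
C_ss = 7.54·4.49/(7.54 + 0.00505·359) = 33.855/9.3529 = 3.6197 mol/L.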